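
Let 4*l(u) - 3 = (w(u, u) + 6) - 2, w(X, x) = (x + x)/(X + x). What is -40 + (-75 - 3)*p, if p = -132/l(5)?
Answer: 5108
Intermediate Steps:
w(X, x) = 2*x/(X + x) (w(X, x) = (2*x)/(X + x) = 2*x/(X + x))
l(u) = 2 (l(u) = ¾ + ((2*u/(u + u) + 6) - 2)/4 = ¾ + ((2*u/((2*u)) + 6) - 2)/4 = ¾ + ((2*u*(1/(2*u)) + 6) - 2)/4 = ¾ + ((1 + 6) - 2)/4 = ¾ + (7 - 2)/4 = ¾ + (¼)*5 = ¾ + 5/4 = 2)
p = -66 (p = -132/2 = -132*½ = -66)
-40 + (-75 - 3)*p = -40 + (-75 - 3)*(-66) = -40 - 78*(-66) = -40 + 5148 = 5108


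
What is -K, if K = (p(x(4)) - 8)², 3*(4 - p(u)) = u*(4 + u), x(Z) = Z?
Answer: -1936/9 ≈ -215.11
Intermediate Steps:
p(u) = 4 - u*(4 + u)/3
K = 1936/9 (K = ((4 - 4/3*4 - ⅓*4²) - 8)² = ((4 - 16/3 - ⅓*16) - 8)² = ((4 - 16/3 - 16/3) - 8)² = (-20/3 - 8)² = (-44/3)² = 1936/9 ≈ 215.11)
-K = -1*1936/9 = -1936/9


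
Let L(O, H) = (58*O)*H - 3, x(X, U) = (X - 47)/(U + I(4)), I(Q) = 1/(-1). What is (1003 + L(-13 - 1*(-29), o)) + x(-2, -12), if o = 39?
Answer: 483545/13 ≈ 37196.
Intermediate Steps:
I(Q) = -1
x(X, U) = (-47 + X)/(-1 + U) (x(X, U) = (X - 47)/(U - 1) = (-47 + X)/(-1 + U))
L(O, H) = -3 + 58*H*O (L(O, H) = 58*H*O - 3 = -3 + 58*H*O)
(1003 + L(-13 - 1*(-29), o)) + x(-2, -12) = (1003 + (-3 + 58*39*(-13 - 1*(-29)))) + (-47 - 2)/(-1 - 12) = (1003 + (-3 + 58*39*(-13 + 29))) - 49/(-13) = (1003 + (-3 + 58*39*16)) - 1/13*(-49) = (1003 + (-3 + 36192)) + 49/13 = (1003 + 36189) + 49/13 = 37192 + 49/13 = 483545/13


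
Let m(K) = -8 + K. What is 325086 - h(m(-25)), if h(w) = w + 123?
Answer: 324996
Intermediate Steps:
h(w) = 123 + w
325086 - h(m(-25)) = 325086 - (123 + (-8 - 25)) = 325086 - (123 - 33) = 325086 - 1*90 = 325086 - 90 = 324996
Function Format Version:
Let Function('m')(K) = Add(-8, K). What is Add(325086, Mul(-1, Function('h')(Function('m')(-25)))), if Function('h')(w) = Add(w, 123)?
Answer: 324996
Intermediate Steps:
Function('h')(w) = Add(123, w)
Add(325086, Mul(-1, Function('h')(Function('m')(-25)))) = Add(325086, Mul(-1, Add(123, Add(-8, -25)))) = Add(325086, Mul(-1, Add(123, -33))) = Add(325086, Mul(-1, 90)) = Add(325086, -90) = 324996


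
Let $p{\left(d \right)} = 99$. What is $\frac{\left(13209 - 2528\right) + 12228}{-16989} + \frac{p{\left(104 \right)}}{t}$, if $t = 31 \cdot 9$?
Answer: $- \frac{523300}{526659} \approx -0.99362$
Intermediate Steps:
$t = 279$
$\frac{\left(13209 - 2528\right) + 12228}{-16989} + \frac{p{\left(104 \right)}}{t} = \frac{\left(13209 - 2528\right) + 12228}{-16989} + \frac{99}{279} = \left(10681 + 12228\right) \left(- \frac{1}{16989}\right) + 99 \cdot \frac{1}{279} = 22909 \left(- \frac{1}{16989}\right) + \frac{11}{31} = - \frac{22909}{16989} + \frac{11}{31} = - \frac{523300}{526659}$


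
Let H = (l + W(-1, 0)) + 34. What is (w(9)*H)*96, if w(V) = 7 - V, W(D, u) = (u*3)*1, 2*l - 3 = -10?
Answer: -5856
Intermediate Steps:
l = -7/2 (l = 3/2 + (½)*(-10) = 3/2 - 5 = -7/2 ≈ -3.5000)
W(D, u) = 3*u (W(D, u) = (3*u)*1 = 3*u)
H = 61/2 (H = (-7/2 + 3*0) + 34 = (-7/2 + 0) + 34 = -7/2 + 34 = 61/2 ≈ 30.500)
(w(9)*H)*96 = ((7 - 1*9)*(61/2))*96 = ((7 - 9)*(61/2))*96 = -2*61/2*96 = -61*96 = -5856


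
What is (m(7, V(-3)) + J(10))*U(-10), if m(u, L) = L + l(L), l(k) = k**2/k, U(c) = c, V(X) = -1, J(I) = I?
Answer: -80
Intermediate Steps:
l(k) = k
m(u, L) = 2*L (m(u, L) = L + L = 2*L)
(m(7, V(-3)) + J(10))*U(-10) = (2*(-1) + 10)*(-10) = (-2 + 10)*(-10) = 8*(-10) = -80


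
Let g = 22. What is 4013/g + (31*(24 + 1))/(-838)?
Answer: 836461/4609 ≈ 181.48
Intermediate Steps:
4013/g + (31*(24 + 1))/(-838) = 4013/22 + (31*(24 + 1))/(-838) = 4013*(1/22) + (31*25)*(-1/838) = 4013/22 + 775*(-1/838) = 4013/22 - 775/838 = 836461/4609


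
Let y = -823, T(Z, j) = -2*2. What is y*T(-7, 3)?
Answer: 3292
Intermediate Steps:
T(Z, j) = -4
y*T(-7, 3) = -823*(-4) = 3292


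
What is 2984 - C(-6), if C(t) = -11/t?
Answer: 17893/6 ≈ 2982.2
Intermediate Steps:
2984 - C(-6) = 2984 - (-11)/(-6) = 2984 - (-11)*(-1)/6 = 2984 - 1*11/6 = 2984 - 11/6 = 17893/6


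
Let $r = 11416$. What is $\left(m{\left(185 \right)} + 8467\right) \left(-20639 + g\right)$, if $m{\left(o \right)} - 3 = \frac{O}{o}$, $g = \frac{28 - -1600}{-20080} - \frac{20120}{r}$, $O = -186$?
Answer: $- \frac{1565297891578107}{8954425} \approx -1.7481 \cdot 10^{8}$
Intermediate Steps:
$g = - \frac{13206089}{7163540}$ ($g = \frac{28 - -1600}{-20080} - \frac{20120}{11416} = \left(28 + 1600\right) \left(- \frac{1}{20080}\right) - \frac{2515}{1427} = 1628 \left(- \frac{1}{20080}\right) - \frac{2515}{1427} = - \frac{407}{5020} - \frac{2515}{1427} = - \frac{13206089}{7163540} \approx -1.8435$)
$m{\left(o \right)} = 3 - \frac{186}{o}$
$\left(m{\left(185 \right)} + 8467\right) \left(-20639 + g\right) = \left(\left(3 - \frac{186}{185}\right) + 8467\right) \left(-20639 - \frac{13206089}{7163540}\right) = \left(\left(3 - \frac{186}{185}\right) + 8467\right) \left(- \frac{147861508149}{7163540}\right) = \left(\frac{369}{185} + 8467\right) \left(- \frac{147861508149}{7163540}\right) = \frac{1566764}{185} \left(- \frac{147861508149}{7163540}\right) = - \frac{1565297891578107}{8954425}$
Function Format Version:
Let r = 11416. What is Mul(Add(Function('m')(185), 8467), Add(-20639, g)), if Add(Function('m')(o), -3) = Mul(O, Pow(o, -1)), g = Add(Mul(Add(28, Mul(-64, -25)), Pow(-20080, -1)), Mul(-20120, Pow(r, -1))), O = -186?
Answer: Rational(-1565297891578107, 8954425) ≈ -1.7481e+8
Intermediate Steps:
g = Rational(-13206089, 7163540) (g = Add(Mul(Add(28, Mul(-64, -25)), Pow(-20080, -1)), Mul(-20120, Pow(11416, -1))) = Add(Mul(Add(28, 1600), Rational(-1, 20080)), Mul(-20120, Rational(1, 11416))) = Add(Mul(1628, Rational(-1, 20080)), Rational(-2515, 1427)) = Add(Rational(-407, 5020), Rational(-2515, 1427)) = Rational(-13206089, 7163540) ≈ -1.8435)
Function('m')(o) = Add(3, Mul(-186, Pow(o, -1)))
Mul(Add(Function('m')(185), 8467), Add(-20639, g)) = Mul(Add(Add(3, Mul(-186, Pow(185, -1))), 8467), Add(-20639, Rational(-13206089, 7163540))) = Mul(Add(Add(3, Mul(-186, Rational(1, 185))), 8467), Rational(-147861508149, 7163540)) = Mul(Add(Add(3, Rational(-186, 185)), 8467), Rational(-147861508149, 7163540)) = Mul(Add(Rational(369, 185), 8467), Rational(-147861508149, 7163540)) = Mul(Rational(1566764, 185), Rational(-147861508149, 7163540)) = Rational(-1565297891578107, 8954425)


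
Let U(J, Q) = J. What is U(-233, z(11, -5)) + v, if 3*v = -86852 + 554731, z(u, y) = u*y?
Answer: 467180/3 ≈ 1.5573e+5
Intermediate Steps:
v = 467879/3 (v = (-86852 + 554731)/3 = (⅓)*467879 = 467879/3 ≈ 1.5596e+5)
U(-233, z(11, -5)) + v = -233 + 467879/3 = 467180/3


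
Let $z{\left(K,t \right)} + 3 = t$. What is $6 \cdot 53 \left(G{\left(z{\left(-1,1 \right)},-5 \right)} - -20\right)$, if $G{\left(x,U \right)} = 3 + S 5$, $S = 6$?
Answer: $16854$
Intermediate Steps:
$z{\left(K,t \right)} = -3 + t$
$G{\left(x,U \right)} = 33$ ($G{\left(x,U \right)} = 3 + 6 \cdot 5 = 3 + 30 = 33$)
$6 \cdot 53 \left(G{\left(z{\left(-1,1 \right)},-5 \right)} - -20\right) = 6 \cdot 53 \left(33 - -20\right) = 6 \cdot 53 \left(33 + \left(-2 + 22\right)\right) = 6 \cdot 53 \left(33 + 20\right) = 6 \cdot 53 \cdot 53 = 6 \cdot 2809 = 16854$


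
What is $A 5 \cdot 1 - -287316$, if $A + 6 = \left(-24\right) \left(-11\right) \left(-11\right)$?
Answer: $272766$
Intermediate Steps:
$A = -2910$ ($A = -6 + \left(-24\right) \left(-11\right) \left(-11\right) = -6 + 264 \left(-11\right) = -6 - 2904 = -2910$)
$A 5 \cdot 1 - -287316 = - 2910 \cdot 5 \cdot 1 - -287316 = \left(-2910\right) 5 + 287316 = -14550 + 287316 = 272766$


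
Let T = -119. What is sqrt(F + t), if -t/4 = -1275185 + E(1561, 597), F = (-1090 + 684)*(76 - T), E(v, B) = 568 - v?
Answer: sqrt(5025542) ≈ 2241.8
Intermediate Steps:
F = -79170 (F = (-1090 + 684)*(76 - 1*(-119)) = -406*(76 + 119) = -406*195 = -79170)
t = 5104712 (t = -4*(-1275185 + (568 - 1*1561)) = -4*(-1275185 + (568 - 1561)) = -4*(-1275185 - 993) = -4*(-1276178) = 5104712)
sqrt(F + t) = sqrt(-79170 + 5104712) = sqrt(5025542)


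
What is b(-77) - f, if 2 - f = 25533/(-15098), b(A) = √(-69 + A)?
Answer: -55729/15098 + I*√146 ≈ -3.6912 + 12.083*I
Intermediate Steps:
f = 55729/15098 (f = 2 - 25533/(-15098) = 2 - 25533*(-1)/15098 = 2 - 1*(-25533/15098) = 2 + 25533/15098 = 55729/15098 ≈ 3.6912)
b(-77) - f = √(-69 - 77) - 1*55729/15098 = √(-146) - 55729/15098 = I*√146 - 55729/15098 = -55729/15098 + I*√146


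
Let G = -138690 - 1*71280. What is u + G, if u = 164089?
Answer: -45881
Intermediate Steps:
G = -209970 (G = -138690 - 71280 = -209970)
u + G = 164089 - 209970 = -45881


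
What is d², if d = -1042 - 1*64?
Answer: 1223236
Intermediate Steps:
d = -1106 (d = -1042 - 64 = -1106)
d² = (-1106)² = 1223236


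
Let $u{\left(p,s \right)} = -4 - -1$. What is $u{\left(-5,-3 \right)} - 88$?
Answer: $-91$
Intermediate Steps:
$u{\left(p,s \right)} = -3$ ($u{\left(p,s \right)} = -4 + 1 = -3$)
$u{\left(-5,-3 \right)} - 88 = -3 - 88 = -91$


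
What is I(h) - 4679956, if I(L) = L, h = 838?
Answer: -4679118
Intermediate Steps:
I(h) - 4679956 = 838 - 4679956 = -4679118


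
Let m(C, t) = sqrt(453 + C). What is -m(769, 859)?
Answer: -sqrt(1222) ≈ -34.957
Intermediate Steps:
-m(769, 859) = -sqrt(453 + 769) = -sqrt(1222)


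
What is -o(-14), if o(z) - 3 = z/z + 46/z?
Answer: -5/7 ≈ -0.71429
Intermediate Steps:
o(z) = 4 + 46/z (o(z) = 3 + (z/z + 46/z) = 3 + (1 + 46/z) = 4 + 46/z)
-o(-14) = -(4 + 46/(-14)) = -(4 + 46*(-1/14)) = -(4 - 23/7) = -1*5/7 = -5/7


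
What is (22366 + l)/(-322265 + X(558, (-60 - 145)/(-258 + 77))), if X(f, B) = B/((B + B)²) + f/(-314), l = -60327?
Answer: 4887099140/41488596463 ≈ 0.11779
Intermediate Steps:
X(f, B) = -f/314 + 1/(4*B) (X(f, B) = B/((2*B)²) + f*(-1/314) = B/((4*B²)) - f/314 = B*(1/(4*B²)) - f/314 = 1/(4*B) - f/314 = -f/314 + 1/(4*B))
(22366 + l)/(-322265 + X(558, (-60 - 145)/(-258 + 77))) = (22366 - 60327)/(-322265 + (-1/314*558 + 1/(4*(((-60 - 145)/(-258 + 77)))))) = -37961/(-322265 + (-279/157 + 1/(4*((-205/(-181)))))) = -37961/(-322265 + (-279/157 + 1/(4*((-205*(-1/181)))))) = -37961/(-322265 + (-279/157 + 1/(4*(205/181)))) = -37961/(-322265 + (-279/157 + (¼)*(181/205))) = -37961/(-322265 + (-279/157 + 181/820)) = -37961/(-322265 - 200363/128740) = -37961/(-41488596463/128740) = -37961*(-128740/41488596463) = 4887099140/41488596463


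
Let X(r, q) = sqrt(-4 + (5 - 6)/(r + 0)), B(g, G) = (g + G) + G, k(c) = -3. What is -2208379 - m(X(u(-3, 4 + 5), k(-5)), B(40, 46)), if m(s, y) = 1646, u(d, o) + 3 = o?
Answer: -2210025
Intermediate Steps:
u(d, o) = -3 + o
B(g, G) = g + 2*G (B(g, G) = (G + g) + G = g + 2*G)
X(r, q) = sqrt(-4 - 1/r)
-2208379 - m(X(u(-3, 4 + 5), k(-5)), B(40, 46)) = -2208379 - 1*1646 = -2208379 - 1646 = -2210025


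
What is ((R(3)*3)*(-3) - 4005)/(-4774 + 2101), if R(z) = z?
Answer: 448/297 ≈ 1.5084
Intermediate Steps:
((R(3)*3)*(-3) - 4005)/(-4774 + 2101) = ((3*3)*(-3) - 4005)/(-4774 + 2101) = (9*(-3) - 4005)/(-2673) = (-27 - 4005)*(-1/2673) = -4032*(-1/2673) = 448/297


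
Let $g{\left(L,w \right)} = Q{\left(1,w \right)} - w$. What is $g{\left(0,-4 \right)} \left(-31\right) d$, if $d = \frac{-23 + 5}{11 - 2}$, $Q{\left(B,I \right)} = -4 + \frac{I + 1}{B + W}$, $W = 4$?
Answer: $- \frac{186}{5} \approx -37.2$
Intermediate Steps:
$Q{\left(B,I \right)} = -4 + \frac{1 + I}{4 + B}$ ($Q{\left(B,I \right)} = -4 + \frac{I + 1}{B + 4} = -4 + \frac{1 + I}{4 + B}$)
$g{\left(L,w \right)} = - \frac{19}{5} - \frac{4 w}{5}$ ($g{\left(L,w \right)} = \frac{-15 + w - 4}{4 + 1} - w = \frac{-15 + w - 4}{5} - w = \frac{-19 + w}{5} - w = \left(- \frac{19}{5} + \frac{w}{5}\right) - w = - \frac{19}{5} - \frac{4 w}{5}$)
$d = -2$ ($d = - \frac{18}{9} = \left(-18\right) \frac{1}{9} = -2$)
$g{\left(0,-4 \right)} \left(-31\right) d = \left(- \frac{19}{5} - - \frac{16}{5}\right) \left(-31\right) \left(-2\right) = \left(- \frac{19}{5} + \frac{16}{5}\right) \left(-31\right) \left(-2\right) = \left(- \frac{3}{5}\right) \left(-31\right) \left(-2\right) = \frac{93}{5} \left(-2\right) = - \frac{186}{5}$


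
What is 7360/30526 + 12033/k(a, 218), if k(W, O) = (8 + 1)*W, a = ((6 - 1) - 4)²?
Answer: 20410311/15263 ≈ 1337.2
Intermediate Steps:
a = 1 (a = (5 - 4)² = 1² = 1)
k(W, O) = 9*W
7360/30526 + 12033/k(a, 218) = 7360/30526 + 12033/((9*1)) = 7360*(1/30526) + 12033/9 = 3680/15263 + 12033*(⅑) = 3680/15263 + 1337 = 20410311/15263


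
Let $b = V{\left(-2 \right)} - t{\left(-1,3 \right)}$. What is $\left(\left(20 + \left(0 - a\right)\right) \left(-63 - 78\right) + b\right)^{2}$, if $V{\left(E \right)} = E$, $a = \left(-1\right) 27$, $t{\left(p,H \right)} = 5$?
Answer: $44009956$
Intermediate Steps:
$a = -27$
$b = -7$ ($b = -2 - 5 = -7$)
$\left(\left(20 + \left(0 - a\right)\right) \left(-63 - 78\right) + b\right)^{2} = \left(\left(20 + \left(0 - -27\right)\right) \left(-63 - 78\right) - 7\right)^{2} = \left(\left(20 + \left(0 + 27\right)\right) \left(-141\right) - 7\right)^{2} = \left(\left(20 + 27\right) \left(-141\right) - 7\right)^{2} = \left(47 \left(-141\right) - 7\right)^{2} = \left(-6627 - 7\right)^{2} = \left(-6634\right)^{2} = 44009956$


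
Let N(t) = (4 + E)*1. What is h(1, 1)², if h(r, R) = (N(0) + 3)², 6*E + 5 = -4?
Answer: 14641/16 ≈ 915.06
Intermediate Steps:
E = -3/2 (E = -⅚ + (⅙)*(-4) = -⅚ - ⅔ = -3/2 ≈ -1.5000)
N(t) = 5/2 (N(t) = (4 - 3/2)*1 = (5/2)*1 = 5/2)
h(r, R) = 121/4 (h(r, R) = (5/2 + 3)² = (11/2)² = 121/4)
h(1, 1)² = (121/4)² = 14641/16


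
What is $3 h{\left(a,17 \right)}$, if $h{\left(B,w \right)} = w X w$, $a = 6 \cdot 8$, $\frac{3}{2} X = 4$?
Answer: $2312$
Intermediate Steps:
$X = \frac{8}{3}$ ($X = \frac{2}{3} \cdot 4 = \frac{8}{3} \approx 2.6667$)
$a = 48$
$h{\left(B,w \right)} = \frac{8 w^{2}}{3}$ ($h{\left(B,w \right)} = w \frac{8}{3} w = \frac{8 w}{3} w = \frac{8 w^{2}}{3}$)
$3 h{\left(a,17 \right)} = 3 \frac{8 \cdot 17^{2}}{3} = 3 \cdot \frac{8}{3} \cdot 289 = 3 \cdot \frac{2312}{3} = 2312$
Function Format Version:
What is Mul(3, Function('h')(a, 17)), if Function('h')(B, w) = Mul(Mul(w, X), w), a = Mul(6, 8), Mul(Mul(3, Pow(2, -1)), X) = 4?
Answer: 2312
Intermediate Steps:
X = Rational(8, 3) (X = Mul(Rational(2, 3), 4) = Rational(8, 3) ≈ 2.6667)
a = 48
Function('h')(B, w) = Mul(Rational(8, 3), Pow(w, 2)) (Function('h')(B, w) = Mul(Mul(w, Rational(8, 3)), w) = Mul(Mul(Rational(8, 3), w), w) = Mul(Rational(8, 3), Pow(w, 2)))
Mul(3, Function('h')(a, 17)) = Mul(3, Mul(Rational(8, 3), Pow(17, 2))) = Mul(3, Mul(Rational(8, 3), 289)) = Mul(3, Rational(2312, 3)) = 2312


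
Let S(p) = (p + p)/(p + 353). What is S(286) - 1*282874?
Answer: -180755914/639 ≈ -2.8287e+5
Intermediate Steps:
S(p) = 2*p/(353 + p) (S(p) = (2*p)/(353 + p) = 2*p/(353 + p))
S(286) - 1*282874 = 2*286/(353 + 286) - 1*282874 = 2*286/639 - 282874 = 2*286*(1/639) - 282874 = 572/639 - 282874 = -180755914/639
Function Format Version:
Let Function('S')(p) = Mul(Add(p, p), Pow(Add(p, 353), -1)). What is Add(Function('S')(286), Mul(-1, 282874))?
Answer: Rational(-180755914, 639) ≈ -2.8287e+5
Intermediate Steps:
Function('S')(p) = Mul(2, p, Pow(Add(353, p), -1)) (Function('S')(p) = Mul(Mul(2, p), Pow(Add(353, p), -1)) = Mul(2, p, Pow(Add(353, p), -1)))
Add(Function('S')(286), Mul(-1, 282874)) = Add(Mul(2, 286, Pow(Add(353, 286), -1)), Mul(-1, 282874)) = Add(Mul(2, 286, Pow(639, -1)), -282874) = Add(Mul(2, 286, Rational(1, 639)), -282874) = Add(Rational(572, 639), -282874) = Rational(-180755914, 639)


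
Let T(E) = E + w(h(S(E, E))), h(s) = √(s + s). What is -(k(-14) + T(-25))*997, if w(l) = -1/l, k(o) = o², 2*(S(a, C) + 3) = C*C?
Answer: -170487 + 997*√619/619 ≈ -1.7045e+5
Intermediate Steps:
S(a, C) = -3 + C²/2 (S(a, C) = -3 + (C*C)/2 = -3 + C²/2)
h(s) = √2*√s (h(s) = √(2*s) = √2*√s)
T(E) = E - √2/(2*√(-3 + E²/2)) (T(E) = E - 1/(√2*√(-3 + E²/2)) = E - √2/(2*√(-3 + E²/2)))
-(k(-14) + T(-25))*997 = -((-14)² + (-25 - 1/√(-6 + (-25)²)))*997 = -(196 + (-25 - 1/√(-6 + 625)))*997 = -(196 + (-25 - 1/√619))*997 = -(196 + (-25 - √619/619))*997 = -(171 - √619/619)*997 = -(170487 - 997*√619/619) = -170487 + 997*√619/619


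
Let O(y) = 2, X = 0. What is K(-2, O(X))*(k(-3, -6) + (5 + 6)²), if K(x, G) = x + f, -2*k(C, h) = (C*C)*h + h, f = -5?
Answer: -1057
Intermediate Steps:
k(C, h) = -h/2 - h*C²/2 (k(C, h) = -((C*C)*h + h)/2 = -(C²*h + h)/2 = -(h*C² + h)/2 = -(h + h*C²)/2 = -h/2 - h*C²/2)
K(x, G) = -5 + x (K(x, G) = x - 5 = -5 + x)
K(-2, O(X))*(k(-3, -6) + (5 + 6)²) = (-5 - 2)*(-½*(-6)*(1 + (-3)²) + (5 + 6)²) = -7*(-½*(-6)*(1 + 9) + 11²) = -7*(-½*(-6)*10 + 121) = -7*(30 + 121) = -7*151 = -1057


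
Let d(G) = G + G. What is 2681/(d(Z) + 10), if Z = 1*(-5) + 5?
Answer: 2681/10 ≈ 268.10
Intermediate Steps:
Z = 0 (Z = -5 + 5 = 0)
d(G) = 2*G
2681/(d(Z) + 10) = 2681/(2*0 + 10) = 2681/(0 + 10) = 2681/10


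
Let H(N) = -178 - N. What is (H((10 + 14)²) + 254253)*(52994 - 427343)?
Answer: -94897097151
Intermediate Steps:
(H((10 + 14)²) + 254253)*(52994 - 427343) = ((-178 - (10 + 14)²) + 254253)*(52994 - 427343) = ((-178 - 1*24²) + 254253)*(-374349) = ((-178 - 1*576) + 254253)*(-374349) = ((-178 - 576) + 254253)*(-374349) = (-754 + 254253)*(-374349) = 253499*(-374349) = -94897097151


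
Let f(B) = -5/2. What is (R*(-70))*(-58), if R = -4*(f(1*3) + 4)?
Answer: -24360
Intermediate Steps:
f(B) = -5/2 (f(B) = -5*½ = -5/2)
R = -6 (R = -4*(-5/2 + 4) = -4*3/2 = -6)
(R*(-70))*(-58) = -6*(-70)*(-58) = 420*(-58) = -24360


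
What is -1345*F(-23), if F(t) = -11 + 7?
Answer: 5380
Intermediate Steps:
F(t) = -4
-1345*F(-23) = -1345*(-4) = 5380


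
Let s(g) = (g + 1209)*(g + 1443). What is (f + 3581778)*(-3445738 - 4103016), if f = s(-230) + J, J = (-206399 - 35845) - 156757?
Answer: -32990349801216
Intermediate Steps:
s(g) = (1209 + g)*(1443 + g)
J = -399001 (J = -242244 - 156757 = -399001)
f = 788526 (f = (1744587 + (-230)**2 + 2652*(-230)) - 399001 = (1744587 + 52900 - 609960) - 399001 = 1187527 - 399001 = 788526)
(f + 3581778)*(-3445738 - 4103016) = (788526 + 3581778)*(-3445738 - 4103016) = 4370304*(-7548754) = -32990349801216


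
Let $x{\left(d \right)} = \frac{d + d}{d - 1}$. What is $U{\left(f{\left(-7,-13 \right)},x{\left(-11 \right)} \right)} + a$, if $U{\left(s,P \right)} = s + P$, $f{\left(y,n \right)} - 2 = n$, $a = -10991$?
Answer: $- \frac{66001}{6} \approx -11000.0$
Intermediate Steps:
$x{\left(d \right)} = \frac{2 d}{-1 + d}$
$f{\left(y,n \right)} = 2 + n$
$U{\left(s,P \right)} = P + s$
$U{\left(f{\left(-7,-13 \right)},x{\left(-11 \right)} \right)} + a = \left(2 \left(-11\right) \frac{1}{-1 - 11} + \left(2 - 13\right)\right) - 10991 = \left(2 \left(-11\right) \frac{1}{-12} - 11\right) - 10991 = \left(2 \left(-11\right) \left(- \frac{1}{12}\right) - 11\right) - 10991 = \left(\frac{11}{6} - 11\right) - 10991 = - \frac{55}{6} - 10991 = - \frac{66001}{6}$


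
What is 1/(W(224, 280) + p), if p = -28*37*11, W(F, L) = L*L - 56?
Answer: 1/66948 ≈ 1.4937e-5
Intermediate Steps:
W(F, L) = -56 + L² (W(F, L) = L² - 56 = -56 + L²)
p = -11396 (p = -1036*11 = -11396)
1/(W(224, 280) + p) = 1/((-56 + 280²) - 11396) = 1/((-56 + 78400) - 11396) = 1/(78344 - 11396) = 1/66948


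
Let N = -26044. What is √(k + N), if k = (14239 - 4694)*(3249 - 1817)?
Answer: 2*√3410599 ≈ 3693.6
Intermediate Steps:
k = 13668440 (k = 9545*1432 = 13668440)
√(k + N) = √(13668440 - 26044) = √13642396 = 2*√3410599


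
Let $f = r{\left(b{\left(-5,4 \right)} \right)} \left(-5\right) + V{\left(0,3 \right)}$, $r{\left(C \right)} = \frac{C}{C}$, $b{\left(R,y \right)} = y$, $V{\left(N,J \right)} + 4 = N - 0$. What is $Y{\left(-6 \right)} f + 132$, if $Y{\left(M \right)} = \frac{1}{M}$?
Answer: $\frac{267}{2} \approx 133.5$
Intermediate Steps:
$V{\left(N,J \right)} = -4 + N$ ($V{\left(N,J \right)} = -4 + \left(N - 0\right) = -4 + \left(N + 0\right) = -4 + N$)
$r{\left(C \right)} = 1$
$f = -9$ ($f = 1 \left(-5\right) + \left(-4 + 0\right) = -5 - 4 = -9$)
$Y{\left(-6 \right)} f + 132 = \frac{1}{-6} \left(-9\right) + 132 = \left(- \frac{1}{6}\right) \left(-9\right) + 132 = \frac{3}{2} + 132 = \frac{267}{2}$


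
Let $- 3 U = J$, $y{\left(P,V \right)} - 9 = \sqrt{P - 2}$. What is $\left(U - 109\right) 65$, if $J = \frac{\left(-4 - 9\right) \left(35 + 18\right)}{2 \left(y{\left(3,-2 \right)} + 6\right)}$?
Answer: $- \frac{635375}{96} \approx -6618.5$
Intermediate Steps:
$y{\left(P,V \right)} = 9 + \sqrt{-2 + P}$ ($y{\left(P,V \right)} = 9 + \sqrt{P - 2} = 9 + \sqrt{-2 + P}$)
$J = - \frac{689}{32}$ ($J = \frac{\left(-4 - 9\right) \left(35 + 18\right)}{2 \left(\left(9 + \sqrt{-2 + 3}\right) + 6\right)} = \frac{\left(-13\right) 53}{2 \left(\left(9 + \sqrt{1}\right) + 6\right)} = - \frac{689}{2 \left(\left(9 + 1\right) + 6\right)} = - \frac{689}{2 \left(10 + 6\right)} = - \frac{689}{2 \cdot 16} = - \frac{689}{32} \approx -21.531$)
$U = \frac{689}{96}$ ($U = \left(- \frac{1}{3}\right) \left(- \frac{689}{32}\right) = \frac{689}{96} \approx 7.1771$)
$\left(U - 109\right) 65 = \left(\frac{689}{96} - 109\right) 65 = \left(- \frac{9775}{96}\right) 65 = - \frac{635375}{96}$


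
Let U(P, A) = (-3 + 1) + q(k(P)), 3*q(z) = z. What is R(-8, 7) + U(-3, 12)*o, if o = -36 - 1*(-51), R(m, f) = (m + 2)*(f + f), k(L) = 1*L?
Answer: -129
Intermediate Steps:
k(L) = L
R(m, f) = 2*f*(2 + m) (R(m, f) = (2 + m)*(2*f) = 2*f*(2 + m))
o = 15 (o = -36 + 51 = 15)
q(z) = z/3
U(P, A) = -2 + P/3 (U(P, A) = (-3 + 1) + P/3 = -2 + P/3)
R(-8, 7) + U(-3, 12)*o = 2*7*(2 - 8) + (-2 + (⅓)*(-3))*15 = 2*7*(-6) + (-2 - 1)*15 = -84 - 3*15 = -84 - 45 = -129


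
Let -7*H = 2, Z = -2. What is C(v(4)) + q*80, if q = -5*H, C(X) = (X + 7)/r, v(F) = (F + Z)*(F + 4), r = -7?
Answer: 111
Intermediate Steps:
H = -2/7 (H = -1/7*2 = -2/7 ≈ -0.28571)
v(F) = (-2 + F)*(4 + F) (v(F) = (F - 2)*(F + 4) = (-2 + F)*(4 + F))
C(X) = -1 - X/7 (C(X) = (X + 7)/(-7) = (7 + X)*(-1/7) = -1 - X/7)
q = 10/7 (q = -5*(-2/7) = 10/7 ≈ 1.4286)
C(v(4)) + q*80 = (-1 - (-8 + 4**2 + 2*4)/7) + (10/7)*80 = (-1 - (-8 + 16 + 8)/7) + 800/7 = (-1 - 1/7*16) + 800/7 = (-1 - 16/7) + 800/7 = -23/7 + 800/7 = 111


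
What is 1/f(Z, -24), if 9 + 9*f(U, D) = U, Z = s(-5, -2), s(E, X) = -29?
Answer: -9/38 ≈ -0.23684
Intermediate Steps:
Z = -29
f(U, D) = -1 + U/9
1/f(Z, -24) = 1/(-1 + (⅑)*(-29)) = 1/(-1 - 29/9) = 1/(-38/9) = -9/38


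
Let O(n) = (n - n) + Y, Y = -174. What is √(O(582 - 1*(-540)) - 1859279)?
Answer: I*√1859453 ≈ 1363.6*I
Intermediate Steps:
O(n) = -174 (O(n) = (n - n) - 174 = 0 - 174 = -174)
√(O(582 - 1*(-540)) - 1859279) = √(-174 - 1859279) = √(-1859453) = I*√1859453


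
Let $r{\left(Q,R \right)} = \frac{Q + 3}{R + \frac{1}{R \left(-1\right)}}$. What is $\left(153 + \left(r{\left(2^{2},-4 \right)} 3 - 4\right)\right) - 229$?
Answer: $- \frac{428}{5} \approx -85.6$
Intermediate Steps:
$r{\left(Q,R \right)} = \frac{3 + Q}{R - \frac{1}{R}}$ ($r{\left(Q,R \right)} = \frac{3 + Q}{R + \frac{1}{\left(-1\right) R}} = \frac{3 + Q}{R - \frac{1}{R}}$)
$\left(153 + \left(r{\left(2^{2},-4 \right)} 3 - 4\right)\right) - 229 = \left(153 + \left(- \frac{4 \left(3 + 2^{2}\right)}{-1 + \left(-4\right)^{2}} \cdot 3 - 4\right)\right) - 229 = \left(153 + \left(- \frac{4 \left(3 + 4\right)}{-1 + 16} \cdot 3 - 4\right)\right) - 229 = \left(153 + \left(\left(-4\right) \frac{1}{15} \cdot 7 \cdot 3 - 4\right)\right) - 229 = \left(153 - \frac{48}{5}\right) - 229 = \frac{717}{5} - 229 = - \frac{428}{5}$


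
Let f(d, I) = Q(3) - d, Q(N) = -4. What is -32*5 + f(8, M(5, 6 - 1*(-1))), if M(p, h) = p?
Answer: -172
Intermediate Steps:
f(d, I) = -4 - d
-32*5 + f(8, M(5, 6 - 1*(-1))) = -32*5 + (-4 - 1*8) = -160 + (-4 - 8) = -160 - 12 = -172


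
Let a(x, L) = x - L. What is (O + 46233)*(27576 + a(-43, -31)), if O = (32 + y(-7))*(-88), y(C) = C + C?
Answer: 1230705036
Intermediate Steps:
y(C) = 2*C
O = -1584 (O = (32 + 2*(-7))*(-88) = (32 - 14)*(-88) = 18*(-88) = -1584)
(O + 46233)*(27576 + a(-43, -31)) = (-1584 + 46233)*(27576 + (-43 - 1*(-31))) = 44649*(27576 + (-43 + 31)) = 44649*(27576 - 12) = 44649*27564 = 1230705036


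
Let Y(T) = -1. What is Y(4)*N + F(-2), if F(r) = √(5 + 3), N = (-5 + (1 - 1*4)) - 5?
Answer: 13 + 2*√2 ≈ 15.828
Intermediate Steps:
N = -13 (N = (-5 + (1 - 4)) - 5 = (-5 - 3) - 5 = -8 - 5 = -13)
F(r) = 2*√2 (F(r) = √8 = 2*√2)
Y(4)*N + F(-2) = -1*(-13) + 2*√2 = 13 + 2*√2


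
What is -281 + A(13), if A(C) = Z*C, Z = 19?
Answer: -34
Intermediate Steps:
A(C) = 19*C
-281 + A(13) = -281 + 19*13 = -281 + 247 = -34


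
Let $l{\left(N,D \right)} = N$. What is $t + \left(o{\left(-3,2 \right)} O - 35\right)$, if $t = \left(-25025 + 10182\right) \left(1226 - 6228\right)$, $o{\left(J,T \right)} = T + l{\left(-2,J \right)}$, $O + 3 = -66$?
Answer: $74244651$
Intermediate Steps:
$O = -69$ ($O = -3 - 66 = -69$)
$o{\left(J,T \right)} = -2 + T$ ($o{\left(J,T \right)} = T - 2 = -2 + T$)
$t = 74244686$ ($t = \left(-14843\right) \left(-5002\right) = 74244686$)
$t + \left(o{\left(-3,2 \right)} O - 35\right) = 74244686 - \left(35 - \left(-2 + 2\right) \left(-69\right)\right) = 74244686 + \left(0 \left(-69\right) - 35\right) = 74244686 + \left(0 - 35\right) = 74244686 - 35 = 74244651$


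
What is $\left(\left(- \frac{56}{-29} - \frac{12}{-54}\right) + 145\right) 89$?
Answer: $\frac{3418223}{261} \approx 13097.0$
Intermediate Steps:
$\left(\left(- \frac{56}{-29} - \frac{12}{-54}\right) + 145\right) 89 = \left(\left(\left(-56\right) \left(- \frac{1}{29}\right) - - \frac{2}{9}\right) + 145\right) 89 = \left(\left(\frac{56}{29} + \frac{2}{9}\right) + 145\right) 89 = \left(\frac{562}{261} + 145\right) 89 = \frac{38407}{261} \cdot 89 = \frac{3418223}{261}$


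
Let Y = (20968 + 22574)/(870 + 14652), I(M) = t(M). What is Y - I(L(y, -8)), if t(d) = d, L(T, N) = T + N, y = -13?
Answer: 61584/2587 ≈ 23.805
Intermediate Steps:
L(T, N) = N + T
I(M) = M
Y = 7257/2587 (Y = 43542/15522 = 43542*(1/15522) = 7257/2587 ≈ 2.8052)
Y - I(L(y, -8)) = 7257/2587 - (-8 - 13) = 7257/2587 - 1*(-21) = 7257/2587 + 21 = 61584/2587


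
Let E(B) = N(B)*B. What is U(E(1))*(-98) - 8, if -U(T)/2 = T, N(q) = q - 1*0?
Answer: 188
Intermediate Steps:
N(q) = q (N(q) = q + 0 = q)
E(B) = B² (E(B) = B*B = B²)
U(T) = -2*T
U(E(1))*(-98) - 8 = -2*1²*(-98) - 8 = -2*1*(-98) - 8 = -2*(-98) - 8 = 196 - 8 = 188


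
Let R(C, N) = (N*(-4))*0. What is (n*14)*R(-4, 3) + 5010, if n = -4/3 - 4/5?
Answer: 5010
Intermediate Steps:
n = -32/15 (n = -4*⅓ - 4*⅕ = -4/3 - ⅘ = -32/15 ≈ -2.1333)
R(C, N) = 0 (R(C, N) = -4*N*0 = 0)
(n*14)*R(-4, 3) + 5010 = -32/15*14*0 + 5010 = -448/15*0 + 5010 = 0 + 5010 = 5010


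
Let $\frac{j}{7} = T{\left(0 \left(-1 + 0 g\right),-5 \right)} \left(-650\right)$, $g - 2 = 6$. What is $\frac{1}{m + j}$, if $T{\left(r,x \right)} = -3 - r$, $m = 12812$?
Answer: $\frac{1}{26462} \approx 3.779 \cdot 10^{-5}$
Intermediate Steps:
$g = 8$ ($g = 2 + 6 = 8$)
$j = 13650$ ($j = 7 \left(-3 - 0 \left(-1 + 0 \cdot 8\right)\right) \left(-650\right) = 7 \left(-3 - 0 \left(-1 + 0\right)\right) \left(-650\right) = 7 \left(-3 - 0 \left(-1\right)\right) \left(-650\right) = 7 \left(-3 - 0\right) \left(-650\right) = 7 \left(-3 + 0\right) \left(-650\right) = 7 \left(\left(-3\right) \left(-650\right)\right) = 7 \cdot 1950 = 13650$)
$\frac{1}{m + j} = \frac{1}{12812 + 13650} = \frac{1}{26462}$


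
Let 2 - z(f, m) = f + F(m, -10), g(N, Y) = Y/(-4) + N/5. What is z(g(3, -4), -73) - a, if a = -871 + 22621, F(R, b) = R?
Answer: -108383/5 ≈ -21677.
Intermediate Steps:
g(N, Y) = -Y/4 + N/5 (g(N, Y) = Y*(-1/4) + N*(1/5) = -Y/4 + N/5)
z(f, m) = 2 - f - m (z(f, m) = 2 - (f + m) = 2 + (-f - m) = 2 - f - m)
a = 21750
z(g(3, -4), -73) - a = (2 - (-1/4*(-4) + (1/5)*3) - 1*(-73)) - 1*21750 = (2 - (1 + 3/5) + 73) - 21750 = (2 - 1*8/5 + 73) - 21750 = (2 - 8/5 + 73) - 21750 = 367/5 - 21750 = -108383/5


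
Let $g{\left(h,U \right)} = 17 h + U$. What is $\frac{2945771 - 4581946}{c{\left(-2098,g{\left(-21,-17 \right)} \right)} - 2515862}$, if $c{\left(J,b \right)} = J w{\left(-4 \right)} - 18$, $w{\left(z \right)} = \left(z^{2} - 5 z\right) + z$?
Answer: $\frac{1636175}{2583016} \approx 0.63344$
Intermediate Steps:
$w{\left(z \right)} = z^{2} - 4 z$
$g{\left(h,U \right)} = U + 17 h$
$c{\left(J,b \right)} = -18 + 32 J$ ($c{\left(J,b \right)} = J \left(- 4 \left(-4 - 4\right)\right) - 18 = J \left(\left(-4\right) \left(-8\right)\right) - 18 = J 32 - 18 = 32 J - 18 = -18 + 32 J$)
$\frac{2945771 - 4581946}{c{\left(-2098,g{\left(-21,-17 \right)} \right)} - 2515862} = \frac{2945771 - 4581946}{\left(-18 + 32 \left(-2098\right)\right) - 2515862} = - \frac{1636175}{\left(-18 - 67136\right) - 2515862} = - \frac{1636175}{-67154 - 2515862} = - \frac{1636175}{-2583016} = \left(-1636175\right) \left(- \frac{1}{2583016}\right) = \frac{1636175}{2583016}$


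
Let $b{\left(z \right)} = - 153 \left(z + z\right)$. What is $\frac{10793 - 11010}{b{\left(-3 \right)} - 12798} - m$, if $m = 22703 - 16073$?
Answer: $- \frac{78764183}{11880} \approx -6630.0$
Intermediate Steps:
$b{\left(z \right)} = - 306 z$ ($b{\left(z \right)} = - 153 \cdot 2 z = - 306 z$)
$m = 6630$ ($m = 22703 - 16073 = 6630$)
$\frac{10793 - 11010}{b{\left(-3 \right)} - 12798} - m = \frac{10793 - 11010}{\left(-306\right) \left(-3\right) - 12798} - 6630 = - \frac{217}{918 - 12798} - 6630 = - \frac{217}{-11880} - 6630 = \left(-217\right) \left(- \frac{1}{11880}\right) - 6630 = \frac{217}{11880} - 6630 = - \frac{78764183}{11880}$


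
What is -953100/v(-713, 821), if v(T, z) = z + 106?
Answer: -105900/103 ≈ -1028.2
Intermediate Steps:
v(T, z) = 106 + z
-953100/v(-713, 821) = -953100/(106 + 821) = -953100/927 = -953100*1/927 = -105900/103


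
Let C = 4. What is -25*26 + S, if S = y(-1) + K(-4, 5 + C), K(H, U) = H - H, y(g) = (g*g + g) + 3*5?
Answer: -635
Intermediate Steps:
y(g) = 15 + g + g² (y(g) = (g² + g) + 15 = (g + g²) + 15 = 15 + g + g²)
K(H, U) = 0
S = 15 (S = (15 - 1 + (-1)²) + 0 = (15 - 1 + 1) + 0 = 15 + 0 = 15)
-25*26 + S = -25*26 + 15 = -650 + 15 = -635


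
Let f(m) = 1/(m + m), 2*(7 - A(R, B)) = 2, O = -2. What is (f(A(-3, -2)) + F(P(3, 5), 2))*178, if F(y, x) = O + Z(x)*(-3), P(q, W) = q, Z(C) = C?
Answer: -8455/6 ≈ -1409.2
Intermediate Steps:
A(R, B) = 6 (A(R, B) = 7 - ½*2 = 7 - 1 = 6)
f(m) = 1/(2*m)
F(y, x) = -2 - 3*x (F(y, x) = -2 + x*(-3) = -2 - 3*x)
(f(A(-3, -2)) + F(P(3, 5), 2))*178 = ((½)/6 + (-2 - 3*2))*178 = ((½)*(⅙) + (-2 - 6))*178 = (1/12 - 8)*178 = -95/12*178 = -8455/6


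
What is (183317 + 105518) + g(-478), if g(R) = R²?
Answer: 517319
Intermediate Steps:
(183317 + 105518) + g(-478) = (183317 + 105518) + (-478)² = 288835 + 228484 = 517319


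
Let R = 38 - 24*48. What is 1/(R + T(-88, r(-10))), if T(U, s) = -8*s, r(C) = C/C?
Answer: -1/1122 ≈ -0.00089127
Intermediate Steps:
r(C) = 1
R = -1114 (R = 38 - 1152 = -1114)
1/(R + T(-88, r(-10))) = 1/(-1114 - 8*1) = 1/(-1114 - 8) = 1/(-1122) = -1/1122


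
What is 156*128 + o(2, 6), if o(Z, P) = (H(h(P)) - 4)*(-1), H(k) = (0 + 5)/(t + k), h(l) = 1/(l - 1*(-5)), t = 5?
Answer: 1118377/56 ≈ 19971.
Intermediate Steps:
h(l) = 1/(5 + l) (h(l) = 1/(l + 5) = 1/(5 + l))
H(k) = 5/(5 + k) (H(k) = (0 + 5)/(5 + k) = 5/(5 + k))
o(Z, P) = 4 - 5/(5 + 1/(5 + P)) (o(Z, P) = (5/(5 + 1/(5 + P)) - 4)*(-1) = (-4 + 5/(5 + 1/(5 + P)))*(-1) = 4 - 5/(5 + 1/(5 + P)))
156*128 + o(2, 6) = 156*128 + (79 + 15*6)/(26 + 5*6) = 19968 + (79 + 90)/(26 + 30) = 19968 + 169/56 = 1118377/56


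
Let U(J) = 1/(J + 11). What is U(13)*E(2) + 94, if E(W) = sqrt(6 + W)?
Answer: 94 + sqrt(2)/12 ≈ 94.118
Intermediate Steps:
U(J) = 1/(11 + J)
U(13)*E(2) + 94 = sqrt(6 + 2)/(11 + 13) + 94 = sqrt(8)/24 + 94 = (2*sqrt(2))/24 + 94 = sqrt(2)/12 + 94 = 94 + sqrt(2)/12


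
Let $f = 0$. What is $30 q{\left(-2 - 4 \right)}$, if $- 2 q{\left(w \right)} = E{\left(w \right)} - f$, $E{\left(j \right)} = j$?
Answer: $90$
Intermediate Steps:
$q{\left(w \right)} = - \frac{w}{2}$ ($q{\left(w \right)} = - \frac{w - 0}{2} = - \frac{w + 0}{2} = - \frac{w}{2}$)
$30 q{\left(-2 - 4 \right)} = 30 \left(- \frac{-2 - 4}{2}\right) = 30 \left(\left(- \frac{1}{2}\right) \left(-6\right)\right) = 30 \cdot 3 = 90$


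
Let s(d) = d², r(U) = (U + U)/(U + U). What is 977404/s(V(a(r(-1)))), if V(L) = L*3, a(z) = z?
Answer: 977404/9 ≈ 1.0860e+5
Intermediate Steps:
r(U) = 1 (r(U) = (2*U)/((2*U)) = (2*U)*(1/(2*U)) = 1)
V(L) = 3*L
977404/s(V(a(r(-1)))) = 977404/((3*1)²) = 977404/(3²) = 977404/9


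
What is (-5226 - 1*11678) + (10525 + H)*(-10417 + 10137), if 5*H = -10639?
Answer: -2368120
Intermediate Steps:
H = -10639/5 (H = (1/5)*(-10639) = -10639/5 ≈ -2127.8)
(-5226 - 1*11678) + (10525 + H)*(-10417 + 10137) = (-5226 - 1*11678) + (10525 - 10639/5)*(-10417 + 10137) = (-5226 - 11678) + (41986/5)*(-280) = -16904 - 2351216 = -2368120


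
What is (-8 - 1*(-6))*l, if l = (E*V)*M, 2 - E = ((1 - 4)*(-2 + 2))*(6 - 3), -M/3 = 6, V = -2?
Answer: -144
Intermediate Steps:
M = -18 (M = -3*6 = -18)
E = 2 (E = 2 - (1 - 4)*(-2 + 2)*(6 - 3) = 2 - (-3*0)*3 = 2 - 0*3 = 2 - 1*0 = 2 + 0 = 2)
l = 72 (l = (2*(-2))*(-18) = -4*(-18) = 72)
(-8 - 1*(-6))*l = (-8 - 1*(-6))*72 = (-8 + 6)*72 = -2*72 = -144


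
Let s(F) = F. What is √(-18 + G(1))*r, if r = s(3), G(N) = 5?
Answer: 3*I*√13 ≈ 10.817*I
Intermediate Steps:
r = 3
√(-18 + G(1))*r = √(-18 + 5)*3 = √(-13)*3 = (I*√13)*3 = 3*I*√13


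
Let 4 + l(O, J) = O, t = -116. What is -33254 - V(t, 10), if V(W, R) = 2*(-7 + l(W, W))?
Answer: -33000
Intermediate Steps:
l(O, J) = -4 + O
V(W, R) = -22 + 2*W (V(W, R) = 2*(-7 + (-4 + W)) = 2*(-11 + W) = -22 + 2*W)
-33254 - V(t, 10) = -33254 - (-22 + 2*(-116)) = -33254 - (-22 - 232) = -33254 - 1*(-254) = -33254 + 254 = -33000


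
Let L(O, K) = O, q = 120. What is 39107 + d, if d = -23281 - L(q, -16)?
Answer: 15706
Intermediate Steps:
d = -23401 (d = -23281 - 1*120 = -23281 - 120 = -23401)
39107 + d = 39107 - 23401 = 15706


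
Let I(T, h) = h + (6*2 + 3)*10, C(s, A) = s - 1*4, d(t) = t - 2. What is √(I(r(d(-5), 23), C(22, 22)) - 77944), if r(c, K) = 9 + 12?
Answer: 4*I*√4861 ≈ 278.88*I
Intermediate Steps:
d(t) = -2 + t
r(c, K) = 21
C(s, A) = -4 + s (C(s, A) = s - 4 = -4 + s)
I(T, h) = 150 + h (I(T, h) = h + (12 + 3)*10 = h + 15*10 = h + 150 = 150 + h)
√(I(r(d(-5), 23), C(22, 22)) - 77944) = √((150 + (-4 + 22)) - 77944) = √((150 + 18) - 77944) = √(168 - 77944) = √(-77776) = 4*I*√4861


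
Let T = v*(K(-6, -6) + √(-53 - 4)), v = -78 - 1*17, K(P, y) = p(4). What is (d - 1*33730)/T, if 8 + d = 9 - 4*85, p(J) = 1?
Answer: 34069/5510 - 34069*I*√57/5510 ≈ 6.1831 - 46.682*I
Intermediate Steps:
d = -339 (d = -8 + (9 - 4*85) = -8 + (9 - 340) = -8 - 331 = -339)
K(P, y) = 1
v = -95 (v = -78 - 17 = -95)
T = -95 - 95*I*√57 (T = -95*(1 + √(-53 - 4)) = -95*(1 + √(-57)) = -95*(1 + I*√57) = -95 - 95*I*√57 ≈ -95.0 - 717.23*I)
(d - 1*33730)/T = (-339 - 1*33730)/(-95 - 95*I*√57) = (-339 - 33730)/(-95 - 95*I*√57) = -34069/(-95 - 95*I*√57)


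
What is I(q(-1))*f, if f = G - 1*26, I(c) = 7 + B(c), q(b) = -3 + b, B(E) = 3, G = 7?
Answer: -190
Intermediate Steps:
I(c) = 10 (I(c) = 7 + 3 = 10)
f = -19 (f = 7 - 1*26 = 7 - 26 = -19)
I(q(-1))*f = 10*(-19) = -190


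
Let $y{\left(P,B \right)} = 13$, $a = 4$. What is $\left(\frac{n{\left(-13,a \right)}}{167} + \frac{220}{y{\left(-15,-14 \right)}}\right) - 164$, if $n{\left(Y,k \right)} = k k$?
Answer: $- \frac{319096}{2171} \approx -146.98$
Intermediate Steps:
$n{\left(Y,k \right)} = k^{2}$
$\left(\frac{n{\left(-13,a \right)}}{167} + \frac{220}{y{\left(-15,-14 \right)}}\right) - 164 = \left(\frac{4^{2}}{167} + \frac{220}{13}\right) - 164 = \left(16 \cdot \frac{1}{167} + 220 \cdot \frac{1}{13}\right) - 164 = \left(\frac{16}{167} + \frac{220}{13}\right) - 164 = \frac{36948}{2171} - 164 = - \frac{319096}{2171}$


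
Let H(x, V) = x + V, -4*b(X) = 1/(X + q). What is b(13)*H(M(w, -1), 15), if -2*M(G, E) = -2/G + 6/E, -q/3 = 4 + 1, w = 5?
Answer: 91/40 ≈ 2.2750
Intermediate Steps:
q = -15 (q = -3*(4 + 1) = -3*5 = -15)
b(X) = -1/(4*(-15 + X)) (b(X) = -1/(4*(X - 15)) = -1/(4*(-15 + X)))
M(G, E) = 1/G - 3/E (M(G, E) = -(-2/G + 6/E)/2 = 1/G - 3/E)
H(x, V) = V + x
b(13)*H(M(w, -1), 15) = (-1/(-60 + 4*13))*(15 + (1/5 - 3/(-1))) = (-1/(-60 + 52))*(15 + (1/5 - 3*(-1))) = (-1/(-8))*(15 + (1/5 + 3)) = (-1*(-1/8))*(15 + 16/5) = (1/8)*(91/5) = 91/40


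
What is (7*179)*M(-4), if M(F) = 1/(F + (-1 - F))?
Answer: -1253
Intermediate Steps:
M(F) = -1 (M(F) = 1/(-1) = -1)
(7*179)*M(-4) = (7*179)*(-1) = 1253*(-1) = -1253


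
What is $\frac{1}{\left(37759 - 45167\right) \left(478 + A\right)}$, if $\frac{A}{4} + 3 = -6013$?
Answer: $\frac{1}{174725088} \approx 5.7233 \cdot 10^{-9}$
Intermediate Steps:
$A = -24064$ ($A = -12 + 4 \left(-6013\right) = -12 - 24052 = -24064$)
$\frac{1}{\left(37759 - 45167\right) \left(478 + A\right)} = \frac{1}{\left(37759 - 45167\right) \left(478 - 24064\right)} = \frac{1}{\left(-7408\right) \left(-23586\right)} = \frac{1}{174725088}$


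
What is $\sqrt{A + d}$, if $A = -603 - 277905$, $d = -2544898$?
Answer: $i \sqrt{2823406} \approx 1680.3 i$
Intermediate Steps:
$A = -278508$ ($A = -603 - 277905 = -278508$)
$\sqrt{A + d} = \sqrt{-278508 - 2544898} = \sqrt{-2823406} = i \sqrt{2823406}$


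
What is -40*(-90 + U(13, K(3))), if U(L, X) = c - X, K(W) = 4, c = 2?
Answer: 3680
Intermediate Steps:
U(L, X) = 2 - X
-40*(-90 + U(13, K(3))) = -40*(-90 + (2 - 1*4)) = -40*(-90 + (2 - 4)) = -40*(-90 - 2) = -40*(-92) = 3680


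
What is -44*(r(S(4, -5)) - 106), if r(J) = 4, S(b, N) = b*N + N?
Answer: 4488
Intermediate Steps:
S(b, N) = N + N*b (S(b, N) = N*b + N = N + N*b)
-44*(r(S(4, -5)) - 106) = -44*(4 - 106) = -44*(-102) = 4488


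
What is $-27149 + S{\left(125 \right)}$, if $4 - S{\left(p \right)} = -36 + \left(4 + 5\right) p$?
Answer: $-28234$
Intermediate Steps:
$S{\left(p \right)} = 40 - 9 p$ ($S{\left(p \right)} = 4 - \left(-36 + \left(4 + 5\right) p\right) = 4 - \left(-36 + 9 p\right) = 40 - 9 p$)
$-27149 + S{\left(125 \right)} = -27149 + \left(40 - 1125\right) = -27149 - 1085 = -28234$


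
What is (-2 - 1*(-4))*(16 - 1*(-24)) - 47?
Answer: 33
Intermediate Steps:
(-2 - 1*(-4))*(16 - 1*(-24)) - 47 = (-2 + 4)*(16 + 24) - 47 = 2*40 - 47 = 80 - 47 = 33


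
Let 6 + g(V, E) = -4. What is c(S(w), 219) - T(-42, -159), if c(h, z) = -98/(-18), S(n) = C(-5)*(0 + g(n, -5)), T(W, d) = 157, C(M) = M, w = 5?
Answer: -1364/9 ≈ -151.56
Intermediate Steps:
g(V, E) = -10 (g(V, E) = -6 - 4 = -10)
S(n) = 50 (S(n) = -5*(0 - 10) = -5*(-10) = 50)
c(h, z) = 49/9 (c(h, z) = -98*(-1/18) = 49/9)
c(S(w), 219) - T(-42, -159) = 49/9 - 1*157 = 49/9 - 157 = -1364/9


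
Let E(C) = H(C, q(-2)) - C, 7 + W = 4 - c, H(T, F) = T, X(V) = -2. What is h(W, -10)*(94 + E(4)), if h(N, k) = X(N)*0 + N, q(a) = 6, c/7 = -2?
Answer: 1034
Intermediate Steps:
c = -14 (c = 7*(-2) = -14)
W = 11 (W = -7 + (4 - 1*(-14)) = -7 + (4 + 14) = -7 + 18 = 11)
E(C) = 0 (E(C) = C - C = 0)
h(N, k) = N (h(N, k) = -2*0 + N = 0 + N = N)
h(W, -10)*(94 + E(4)) = 11*(94 + 0) = 11*94 = 1034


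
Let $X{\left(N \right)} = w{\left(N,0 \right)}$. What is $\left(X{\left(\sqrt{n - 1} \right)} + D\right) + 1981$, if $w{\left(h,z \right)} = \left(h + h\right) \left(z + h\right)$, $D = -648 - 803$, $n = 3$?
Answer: $534$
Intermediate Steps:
$D = -1451$ ($D = -648 - 803 = -1451$)
$w{\left(h,z \right)} = 2 h \left(h + z\right)$
$X{\left(N \right)} = 2 N^{2}$ ($X{\left(N \right)} = 2 N \left(N + 0\right) = 2 N N = 2 N^{2}$)
$\left(X{\left(\sqrt{n - 1} \right)} + D\right) + 1981 = \left(2 \left(\sqrt{3 - 1}\right)^{2} - 1451\right) + 1981 = \left(2 \left(\sqrt{2}\right)^{2} - 1451\right) + 1981 = \left(2 \cdot 2 - 1451\right) + 1981 = \left(4 - 1451\right) + 1981 = -1447 + 1981 = 534$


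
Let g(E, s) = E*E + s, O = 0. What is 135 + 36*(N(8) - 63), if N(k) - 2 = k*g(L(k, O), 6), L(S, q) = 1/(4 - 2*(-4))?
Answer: -331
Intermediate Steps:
L(S, q) = 1/12 (L(S, q) = 1/(4 + 8) = 1/12)
g(E, s) = s + E² (g(E, s) = E² + s = s + E²)
N(k) = 2 + 865*k/144 (N(k) = 2 + k*(6 + (1/12)²) = 2 + k*(6 + 1/144) = 2 + k*(865/144) = 2 + 865*k/144)
135 + 36*(N(8) - 63) = 135 + 36*((2 + (865/144)*8) - 63) = 135 + 36*((2 + 865/18) - 63) = 135 + 36*(901/18 - 63) = 135 + 36*(-233/18) = 135 - 466 = -331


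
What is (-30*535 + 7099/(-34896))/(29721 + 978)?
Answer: -560087899/1071272304 ≈ -0.52283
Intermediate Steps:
(-30*535 + 7099/(-34896))/(29721 + 978) = (-16050 + 7099*(-1/34896))/30699 = (-16050 - 7099/34896)*(1/30699) = -560087899/34896*1/30699 = -560087899/1071272304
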